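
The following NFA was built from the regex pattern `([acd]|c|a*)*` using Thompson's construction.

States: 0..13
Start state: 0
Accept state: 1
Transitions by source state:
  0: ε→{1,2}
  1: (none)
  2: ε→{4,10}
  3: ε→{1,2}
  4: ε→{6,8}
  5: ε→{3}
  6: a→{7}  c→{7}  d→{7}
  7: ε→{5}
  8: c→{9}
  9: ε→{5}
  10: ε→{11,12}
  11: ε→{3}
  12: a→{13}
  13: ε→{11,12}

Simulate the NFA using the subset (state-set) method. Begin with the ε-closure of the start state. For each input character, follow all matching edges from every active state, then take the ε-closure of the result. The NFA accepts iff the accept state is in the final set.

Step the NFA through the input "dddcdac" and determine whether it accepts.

Answer: ACCEPT

Steps:
initial (ε-close {0}): {0,1,2,3,4,6,8,10,11,12}
'd' @ 1: {1,2,3,4,5,6,7,8,10,11,12}  (accept∈set)
'd' @ 2: {1,2,3,4,5,6,7,8,10,11,12}  (accept∈set)
'd' @ 3: {1,2,3,4,5,6,7,8,10,11,12}  (accept∈set)
'c' @ 4: {1,2,3,4,5,6,7,8,9,10,11,12}  (accept∈set)
'd' @ 5: {1,2,3,4,5,6,7,8,10,11,12}  (accept∈set)
'a' @ 6: {1,2,3,4,5,6,7,8,10,11,12,13}  (accept∈set)
'c' @ 7: {1,2,3,4,5,6,7,8,9,10,11,12}  (accept∈set)
after full input: {1,2,3,4,5,6,7,8,9,10,11,12}  (accept=1 in)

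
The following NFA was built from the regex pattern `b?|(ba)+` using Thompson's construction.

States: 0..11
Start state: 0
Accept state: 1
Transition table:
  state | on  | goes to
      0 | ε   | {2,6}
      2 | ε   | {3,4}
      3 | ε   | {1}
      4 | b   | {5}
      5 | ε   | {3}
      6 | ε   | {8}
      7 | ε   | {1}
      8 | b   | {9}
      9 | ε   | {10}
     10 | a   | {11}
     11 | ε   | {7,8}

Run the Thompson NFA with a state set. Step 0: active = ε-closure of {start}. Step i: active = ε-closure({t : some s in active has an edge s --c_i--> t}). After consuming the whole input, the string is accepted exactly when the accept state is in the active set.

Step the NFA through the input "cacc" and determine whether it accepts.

Answer: REJECT

Steps:
S₀ = ε-closure({0}) = {0,1,2,3,4,6,8}
'c' @ 1: {}  — no active states
rest 'acc' ignored (set empty)
after full input: {}  (accept=1 not in)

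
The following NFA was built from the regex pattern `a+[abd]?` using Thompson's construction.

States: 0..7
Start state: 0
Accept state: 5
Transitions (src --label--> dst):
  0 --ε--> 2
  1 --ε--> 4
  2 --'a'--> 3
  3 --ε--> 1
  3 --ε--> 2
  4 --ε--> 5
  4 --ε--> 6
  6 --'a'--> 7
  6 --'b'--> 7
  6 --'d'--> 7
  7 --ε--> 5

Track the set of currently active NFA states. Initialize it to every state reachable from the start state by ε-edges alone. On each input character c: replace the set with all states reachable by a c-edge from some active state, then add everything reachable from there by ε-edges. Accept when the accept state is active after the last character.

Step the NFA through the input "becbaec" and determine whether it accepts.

Answer: REJECT

Derivation:
initial (ε-close {0}): {0,2}
'b' @ 1: {}  — state set empty
rest 'ecbaec' ignored (set empty)
end set {} — state 5 not in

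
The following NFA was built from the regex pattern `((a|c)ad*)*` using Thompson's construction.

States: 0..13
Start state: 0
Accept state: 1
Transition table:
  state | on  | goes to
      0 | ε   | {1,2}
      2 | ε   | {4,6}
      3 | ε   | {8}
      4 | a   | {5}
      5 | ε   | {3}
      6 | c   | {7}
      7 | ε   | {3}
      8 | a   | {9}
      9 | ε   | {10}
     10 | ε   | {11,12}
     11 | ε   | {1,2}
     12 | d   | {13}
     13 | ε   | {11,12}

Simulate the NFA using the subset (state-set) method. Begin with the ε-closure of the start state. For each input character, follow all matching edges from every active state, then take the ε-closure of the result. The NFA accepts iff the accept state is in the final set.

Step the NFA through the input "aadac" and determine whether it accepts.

S₀ = ε-closure({0}) = {0,1,2,4,6}
'a' @ 1: {3,5,8}
'a' @ 2: {1,2,4,6,9,10,11,12}  [accepting]
'd' @ 3: {1,2,4,6,11,12,13}  [accepting]
'a' @ 4: {3,5,8}
'c' @ 5: {}  — dead — no transitions
end set {} — state 1 not in

Answer: REJECT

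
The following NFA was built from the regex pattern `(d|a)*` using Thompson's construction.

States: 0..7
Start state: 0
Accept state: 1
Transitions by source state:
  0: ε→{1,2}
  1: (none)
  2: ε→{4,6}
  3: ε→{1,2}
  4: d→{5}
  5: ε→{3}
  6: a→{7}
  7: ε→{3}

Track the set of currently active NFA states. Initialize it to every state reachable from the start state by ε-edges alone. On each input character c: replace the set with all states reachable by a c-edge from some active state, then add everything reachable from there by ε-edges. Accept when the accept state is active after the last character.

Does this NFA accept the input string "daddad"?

Answer: ACCEPT

Steps:
S₀ = ε-closure({0}) = {0,1,2,4,6}
'd' @ 1: {1,2,3,4,5,6}  ✓accept
'a' @ 2: {1,2,3,4,6,7}  ✓accept
'd' @ 3: {1,2,3,4,5,6}  ✓accept
'd' @ 4: {1,2,3,4,5,6}  ✓accept
'a' @ 5: {1,2,3,4,6,7}  ✓accept
'd' @ 6: {1,2,3,4,5,6}  ✓accept
final: {1,2,3,4,5,6}; accept 1 in set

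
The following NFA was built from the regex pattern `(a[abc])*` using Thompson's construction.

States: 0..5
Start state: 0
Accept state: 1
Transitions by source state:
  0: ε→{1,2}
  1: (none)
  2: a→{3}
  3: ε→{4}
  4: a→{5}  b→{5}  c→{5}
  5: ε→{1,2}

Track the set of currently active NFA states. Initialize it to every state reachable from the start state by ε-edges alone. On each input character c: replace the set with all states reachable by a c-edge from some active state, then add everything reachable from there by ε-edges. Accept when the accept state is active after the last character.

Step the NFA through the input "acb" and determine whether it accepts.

Answer: REJECT

Trace:
S₀ = ε-closure({0}) = {0,1,2}
'a' @ 1: {3,4}
'c' @ 2: {1,2,5}  ✓accept
'b' @ 3: {}  — no active states
after full input: {}  (accept=1 not in)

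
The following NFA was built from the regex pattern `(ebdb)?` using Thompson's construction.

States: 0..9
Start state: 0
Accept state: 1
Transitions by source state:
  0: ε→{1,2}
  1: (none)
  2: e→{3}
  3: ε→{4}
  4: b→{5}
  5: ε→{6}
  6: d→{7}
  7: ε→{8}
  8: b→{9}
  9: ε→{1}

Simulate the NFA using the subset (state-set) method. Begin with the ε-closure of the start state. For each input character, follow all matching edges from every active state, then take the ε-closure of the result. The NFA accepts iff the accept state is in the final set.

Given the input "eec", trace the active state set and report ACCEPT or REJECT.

Answer: REJECT

Steps:
start: ε-closure({0}) = {0,1,2}
'e' @ 1: {3,4}
'e' @ 2: {}  — no active states
rest 'c' ignored (set empty)
after full input: {}  (accept=1 not in)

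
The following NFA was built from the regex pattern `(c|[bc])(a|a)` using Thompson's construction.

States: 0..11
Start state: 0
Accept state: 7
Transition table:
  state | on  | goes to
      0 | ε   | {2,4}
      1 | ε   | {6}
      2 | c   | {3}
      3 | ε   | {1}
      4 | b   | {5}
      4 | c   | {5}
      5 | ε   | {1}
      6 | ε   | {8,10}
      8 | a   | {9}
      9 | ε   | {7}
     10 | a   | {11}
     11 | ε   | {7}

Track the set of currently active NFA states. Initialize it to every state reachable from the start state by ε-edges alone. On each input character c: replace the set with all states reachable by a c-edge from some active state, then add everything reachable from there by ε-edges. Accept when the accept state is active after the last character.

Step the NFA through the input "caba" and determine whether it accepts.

initial (ε-close {0}): {0,2,4}
'c' @ 1: {1,3,5,6,8,10}
'a' @ 2: {7,9,11}  (accept∈set)
'b' @ 3: {}  — no active states
rest 'a' ignored (set empty)
after full input: {}  (accept=7 not in)

Answer: REJECT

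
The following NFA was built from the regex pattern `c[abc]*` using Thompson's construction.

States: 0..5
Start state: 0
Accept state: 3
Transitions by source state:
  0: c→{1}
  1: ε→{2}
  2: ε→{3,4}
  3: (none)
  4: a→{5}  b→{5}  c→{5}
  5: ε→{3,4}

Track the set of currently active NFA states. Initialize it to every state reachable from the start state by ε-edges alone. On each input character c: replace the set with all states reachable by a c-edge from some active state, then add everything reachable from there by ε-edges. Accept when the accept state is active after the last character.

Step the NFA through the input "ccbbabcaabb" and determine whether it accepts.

Answer: ACCEPT

Derivation:
S₀ = ε-closure({0}) = {0}
'c' @ 1: {1,2,3,4}  (accept∈set)
'c' @ 2: {3,4,5}  (accept∈set)
'b' @ 3: {3,4,5}  (accept∈set)
'b' @ 4: {3,4,5}  (accept∈set)
'a' @ 5: {3,4,5}  (accept∈set)
'b' @ 6: {3,4,5}  (accept∈set)
'c' @ 7: {3,4,5}  (accept∈set)
'a' @ 8: {3,4,5}  (accept∈set)
'a' @ 9: {3,4,5}  (accept∈set)
'b' @ 10: {3,4,5}  (accept∈set)
'b' @ 11: {3,4,5}  (accept∈set)
end set {3,4,5} — state 3 in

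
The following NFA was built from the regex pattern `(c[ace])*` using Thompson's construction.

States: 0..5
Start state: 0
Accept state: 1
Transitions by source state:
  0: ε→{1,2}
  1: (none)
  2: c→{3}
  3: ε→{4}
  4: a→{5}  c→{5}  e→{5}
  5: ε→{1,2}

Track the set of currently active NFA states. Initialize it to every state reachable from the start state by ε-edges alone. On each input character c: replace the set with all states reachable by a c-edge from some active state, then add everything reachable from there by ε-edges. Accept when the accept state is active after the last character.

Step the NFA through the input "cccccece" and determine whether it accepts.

S₀ = ε-closure({0}) = {0,1,2}
'c' @ 1: {3,4}
'c' @ 2: {1,2,5}  [accepting]
'c' @ 3: {3,4}
'c' @ 4: {1,2,5}  [accepting]
'c' @ 5: {3,4}
'e' @ 6: {1,2,5}  [accepting]
'c' @ 7: {3,4}
'e' @ 8: {1,2,5}  [accepting]
end set {1,2,5} — state 1 in

Answer: ACCEPT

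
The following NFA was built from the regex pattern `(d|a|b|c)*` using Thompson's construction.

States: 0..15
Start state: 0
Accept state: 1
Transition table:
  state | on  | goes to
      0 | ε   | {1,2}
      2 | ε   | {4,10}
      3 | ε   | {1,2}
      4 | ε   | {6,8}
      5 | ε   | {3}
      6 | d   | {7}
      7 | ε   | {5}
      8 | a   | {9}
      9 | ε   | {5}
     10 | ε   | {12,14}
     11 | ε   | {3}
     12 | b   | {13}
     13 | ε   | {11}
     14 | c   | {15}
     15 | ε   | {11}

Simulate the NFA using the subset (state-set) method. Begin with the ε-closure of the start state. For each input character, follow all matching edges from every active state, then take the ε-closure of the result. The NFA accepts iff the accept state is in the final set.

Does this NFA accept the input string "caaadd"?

initial (ε-close {0}): {0,1,2,4,6,8,10,12,14}
'c' @ 1: {1,2,3,4,6,8,10,11,12,14,15}  [accepting]
'a' @ 2: {1,2,3,4,5,6,8,9,10,12,14}  [accepting]
'a' @ 3: {1,2,3,4,5,6,8,9,10,12,14}  [accepting]
'a' @ 4: {1,2,3,4,5,6,8,9,10,12,14}  [accepting]
'd' @ 5: {1,2,3,4,5,6,7,8,10,12,14}  [accepting]
'd' @ 6: {1,2,3,4,5,6,7,8,10,12,14}  [accepting]
after full input: {1,2,3,4,5,6,7,8,10,12,14}  (accept=1 in)

Answer: ACCEPT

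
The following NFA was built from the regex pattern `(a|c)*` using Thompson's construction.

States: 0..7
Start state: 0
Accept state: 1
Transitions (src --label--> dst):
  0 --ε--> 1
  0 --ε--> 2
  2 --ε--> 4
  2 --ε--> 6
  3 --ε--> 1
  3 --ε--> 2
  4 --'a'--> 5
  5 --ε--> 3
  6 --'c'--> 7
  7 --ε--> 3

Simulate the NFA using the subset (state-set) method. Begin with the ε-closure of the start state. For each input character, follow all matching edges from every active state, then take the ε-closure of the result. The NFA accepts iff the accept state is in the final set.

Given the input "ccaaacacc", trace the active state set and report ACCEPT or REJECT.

Answer: ACCEPT

Steps:
S₀ = ε-closure({0}) = {0,1,2,4,6}
'c' @ 1: {1,2,3,4,6,7}  ✓accept
'c' @ 2: {1,2,3,4,6,7}  ✓accept
'a' @ 3: {1,2,3,4,5,6}  ✓accept
'a' @ 4: {1,2,3,4,5,6}  ✓accept
'a' @ 5: {1,2,3,4,5,6}  ✓accept
'c' @ 6: {1,2,3,4,6,7}  ✓accept
'a' @ 7: {1,2,3,4,5,6}  ✓accept
'c' @ 8: {1,2,3,4,6,7}  ✓accept
'c' @ 9: {1,2,3,4,6,7}  ✓accept
end set {1,2,3,4,6,7} — state 1 in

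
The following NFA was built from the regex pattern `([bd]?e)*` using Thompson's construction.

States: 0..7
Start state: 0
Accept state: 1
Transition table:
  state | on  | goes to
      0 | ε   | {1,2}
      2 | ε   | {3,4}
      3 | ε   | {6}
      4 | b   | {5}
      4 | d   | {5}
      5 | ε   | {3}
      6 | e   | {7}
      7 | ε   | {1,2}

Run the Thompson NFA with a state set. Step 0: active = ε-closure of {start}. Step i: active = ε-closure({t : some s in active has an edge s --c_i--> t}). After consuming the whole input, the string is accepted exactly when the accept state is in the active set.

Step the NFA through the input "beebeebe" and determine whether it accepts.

Answer: ACCEPT

Steps:
start: ε-closure({0}) = {0,1,2,3,4,6}
'b' @ 1: {3,5,6}
'e' @ 2: {1,2,3,4,6,7}  (accept∈set)
'e' @ 3: {1,2,3,4,6,7}  (accept∈set)
'b' @ 4: {3,5,6}
'e' @ 5: {1,2,3,4,6,7}  (accept∈set)
'e' @ 6: {1,2,3,4,6,7}  (accept∈set)
'b' @ 7: {3,5,6}
'e' @ 8: {1,2,3,4,6,7}  (accept∈set)
final: {1,2,3,4,6,7}; accept 1 in set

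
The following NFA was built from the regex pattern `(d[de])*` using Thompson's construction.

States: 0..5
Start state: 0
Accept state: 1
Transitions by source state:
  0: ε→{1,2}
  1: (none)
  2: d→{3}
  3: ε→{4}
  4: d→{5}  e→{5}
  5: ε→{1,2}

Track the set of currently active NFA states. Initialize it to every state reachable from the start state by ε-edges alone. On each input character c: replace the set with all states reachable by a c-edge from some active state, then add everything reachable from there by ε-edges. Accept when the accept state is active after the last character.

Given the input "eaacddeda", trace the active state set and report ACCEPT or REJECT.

Answer: REJECT

Trace:
S₀ = ε-closure({0}) = {0,1,2}
'e' @ 1: {}  — state set empty
rest 'aacddeda' ignored (set empty)
after full input: {}  (accept=1 not in)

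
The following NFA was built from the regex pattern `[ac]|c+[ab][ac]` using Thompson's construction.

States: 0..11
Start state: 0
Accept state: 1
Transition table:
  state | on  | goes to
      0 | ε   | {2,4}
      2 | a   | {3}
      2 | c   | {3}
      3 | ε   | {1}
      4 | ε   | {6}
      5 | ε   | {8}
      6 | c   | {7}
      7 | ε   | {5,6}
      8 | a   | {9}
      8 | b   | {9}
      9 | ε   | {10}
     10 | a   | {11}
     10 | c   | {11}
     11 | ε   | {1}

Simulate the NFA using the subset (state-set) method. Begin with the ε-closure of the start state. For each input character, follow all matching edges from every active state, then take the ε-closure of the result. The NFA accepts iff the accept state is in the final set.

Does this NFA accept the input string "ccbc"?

start: ε-closure({0}) = {0,2,4,6}
'c' @ 1: {1,3,5,6,7,8}  [accepting]
'c' @ 2: {5,6,7,8}
'b' @ 3: {9,10}
'c' @ 4: {1,11}  [accepting]
after full input: {1,11}  (accept=1 in)

Answer: ACCEPT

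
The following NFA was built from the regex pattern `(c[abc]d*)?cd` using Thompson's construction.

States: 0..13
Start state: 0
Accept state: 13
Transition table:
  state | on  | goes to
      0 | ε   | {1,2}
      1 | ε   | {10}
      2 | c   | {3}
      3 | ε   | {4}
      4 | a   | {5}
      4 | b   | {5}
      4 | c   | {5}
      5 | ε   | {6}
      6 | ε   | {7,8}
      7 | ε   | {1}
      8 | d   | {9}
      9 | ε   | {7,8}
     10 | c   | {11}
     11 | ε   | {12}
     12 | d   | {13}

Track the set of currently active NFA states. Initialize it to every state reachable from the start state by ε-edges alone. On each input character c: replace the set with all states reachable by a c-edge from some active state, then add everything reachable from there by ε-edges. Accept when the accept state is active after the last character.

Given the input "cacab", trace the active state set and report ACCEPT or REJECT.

initial (ε-close {0}): {0,1,2,10}
'c' @ 1: {3,4,11,12}
'a' @ 2: {1,5,6,7,8,10}
'c' @ 3: {11,12}
'a' @ 4: {}  — no active states
rest 'b' ignored (set empty)
after full input: {}  (accept=13 not in)

Answer: REJECT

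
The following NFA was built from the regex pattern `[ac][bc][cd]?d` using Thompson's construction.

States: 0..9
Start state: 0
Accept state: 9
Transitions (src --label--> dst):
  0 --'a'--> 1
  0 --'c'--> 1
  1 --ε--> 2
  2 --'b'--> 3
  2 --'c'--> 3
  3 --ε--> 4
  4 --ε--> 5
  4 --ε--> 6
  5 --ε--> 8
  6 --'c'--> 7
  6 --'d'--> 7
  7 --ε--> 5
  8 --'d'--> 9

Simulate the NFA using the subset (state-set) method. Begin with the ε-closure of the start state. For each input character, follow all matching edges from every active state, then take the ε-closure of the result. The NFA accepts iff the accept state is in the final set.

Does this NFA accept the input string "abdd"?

Answer: ACCEPT

Steps:
start: ε-closure({0}) = {0}
'a' @ 1: {1,2}
'b' @ 2: {3,4,5,6,8}
'd' @ 3: {5,7,8,9}  (accept∈set)
'd' @ 4: {9}  (accept∈set)
end set {9} — state 9 in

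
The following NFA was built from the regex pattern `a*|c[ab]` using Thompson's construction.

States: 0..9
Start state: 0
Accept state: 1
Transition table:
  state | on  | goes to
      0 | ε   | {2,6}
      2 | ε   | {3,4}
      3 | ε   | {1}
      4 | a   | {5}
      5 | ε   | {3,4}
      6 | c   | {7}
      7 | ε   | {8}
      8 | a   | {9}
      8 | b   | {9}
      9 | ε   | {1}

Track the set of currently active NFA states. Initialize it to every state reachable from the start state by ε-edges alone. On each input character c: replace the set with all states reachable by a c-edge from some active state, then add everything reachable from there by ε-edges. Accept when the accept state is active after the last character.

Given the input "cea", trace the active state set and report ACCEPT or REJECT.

initial (ε-close {0}): {0,1,2,3,4,6}
'c' @ 1: {7,8}
'e' @ 2: {}  — state set empty
rest 'a' ignored (set empty)
final: {}; accept 1 not in set

Answer: REJECT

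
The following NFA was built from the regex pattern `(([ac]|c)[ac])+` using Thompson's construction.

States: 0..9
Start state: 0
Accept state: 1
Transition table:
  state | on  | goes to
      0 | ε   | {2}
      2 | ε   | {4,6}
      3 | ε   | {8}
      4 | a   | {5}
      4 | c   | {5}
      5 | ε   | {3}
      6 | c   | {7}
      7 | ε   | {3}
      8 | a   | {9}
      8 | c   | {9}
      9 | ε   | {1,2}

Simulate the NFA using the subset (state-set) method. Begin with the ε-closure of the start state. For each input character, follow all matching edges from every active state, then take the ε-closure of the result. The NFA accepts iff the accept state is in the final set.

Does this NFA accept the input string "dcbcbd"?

S₀ = ε-closure({0}) = {0,2,4,6}
'd' @ 1: {}  — no active states
rest 'cbcbd' ignored (set empty)
final: {}; accept 1 not in set

Answer: REJECT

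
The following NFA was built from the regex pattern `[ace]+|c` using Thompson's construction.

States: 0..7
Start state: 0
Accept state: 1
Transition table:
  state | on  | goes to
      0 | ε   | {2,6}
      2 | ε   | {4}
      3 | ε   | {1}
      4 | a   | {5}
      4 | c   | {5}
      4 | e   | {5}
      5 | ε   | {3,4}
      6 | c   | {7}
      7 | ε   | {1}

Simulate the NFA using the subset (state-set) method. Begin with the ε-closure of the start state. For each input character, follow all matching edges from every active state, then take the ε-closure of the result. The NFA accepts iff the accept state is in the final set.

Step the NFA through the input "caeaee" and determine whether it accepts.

initial (ε-close {0}): {0,2,4,6}
'c' @ 1: {1,3,4,5,7}  (accept∈set)
'a' @ 2: {1,3,4,5}  (accept∈set)
'e' @ 3: {1,3,4,5}  (accept∈set)
'a' @ 4: {1,3,4,5}  (accept∈set)
'e' @ 5: {1,3,4,5}  (accept∈set)
'e' @ 6: {1,3,4,5}  (accept∈set)
final: {1,3,4,5}; accept 1 in set

Answer: ACCEPT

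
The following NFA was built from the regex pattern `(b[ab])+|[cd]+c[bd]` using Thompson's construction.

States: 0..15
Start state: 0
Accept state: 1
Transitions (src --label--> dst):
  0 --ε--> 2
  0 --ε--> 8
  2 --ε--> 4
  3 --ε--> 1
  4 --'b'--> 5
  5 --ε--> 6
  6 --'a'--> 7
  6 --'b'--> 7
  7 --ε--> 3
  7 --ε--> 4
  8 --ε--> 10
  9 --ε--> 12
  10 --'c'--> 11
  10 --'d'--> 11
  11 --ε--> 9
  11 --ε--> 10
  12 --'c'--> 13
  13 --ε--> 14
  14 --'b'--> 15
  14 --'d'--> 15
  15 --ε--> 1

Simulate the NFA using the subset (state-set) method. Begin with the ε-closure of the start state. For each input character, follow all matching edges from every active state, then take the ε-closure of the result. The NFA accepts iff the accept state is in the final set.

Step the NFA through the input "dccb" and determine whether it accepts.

Answer: ACCEPT

Derivation:
start: ε-closure({0}) = {0,2,4,8,10}
'd' @ 1: {9,10,11,12}
'c' @ 2: {9,10,11,12,13,14}
'c' @ 3: {9,10,11,12,13,14}
'b' @ 4: {1,15}  ✓accept
after full input: {1,15}  (accept=1 in)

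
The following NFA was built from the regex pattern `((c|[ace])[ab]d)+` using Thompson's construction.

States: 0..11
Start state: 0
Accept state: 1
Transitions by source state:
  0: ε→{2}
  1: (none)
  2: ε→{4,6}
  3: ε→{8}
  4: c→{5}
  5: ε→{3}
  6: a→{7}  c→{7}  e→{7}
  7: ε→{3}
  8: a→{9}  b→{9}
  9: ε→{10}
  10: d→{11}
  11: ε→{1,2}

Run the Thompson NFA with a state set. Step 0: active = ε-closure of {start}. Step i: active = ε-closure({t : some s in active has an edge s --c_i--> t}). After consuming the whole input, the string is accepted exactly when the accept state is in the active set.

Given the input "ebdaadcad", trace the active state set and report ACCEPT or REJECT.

Answer: ACCEPT

Derivation:
initial (ε-close {0}): {0,2,4,6}
'e' @ 1: {3,7,8}
'b' @ 2: {9,10}
'd' @ 3: {1,2,4,6,11}  ✓accept
'a' @ 4: {3,7,8}
'a' @ 5: {9,10}
'd' @ 6: {1,2,4,6,11}  ✓accept
'c' @ 7: {3,5,7,8}
'a' @ 8: {9,10}
'd' @ 9: {1,2,4,6,11}  ✓accept
final: {1,2,4,6,11}; accept 1 in set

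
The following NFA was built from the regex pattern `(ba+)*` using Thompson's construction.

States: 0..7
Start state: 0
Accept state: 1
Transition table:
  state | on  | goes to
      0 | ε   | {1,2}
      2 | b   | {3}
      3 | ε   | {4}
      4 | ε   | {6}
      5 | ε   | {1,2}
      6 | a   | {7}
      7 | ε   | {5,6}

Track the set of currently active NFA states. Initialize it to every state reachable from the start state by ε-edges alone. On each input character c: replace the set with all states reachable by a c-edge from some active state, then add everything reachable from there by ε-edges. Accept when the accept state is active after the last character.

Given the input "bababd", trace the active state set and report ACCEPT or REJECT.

start: ε-closure({0}) = {0,1,2}
'b' @ 1: {3,4,6}
'a' @ 2: {1,2,5,6,7}  [accepting]
'b' @ 3: {3,4,6}
'a' @ 4: {1,2,5,6,7}  [accepting]
'b' @ 5: {3,4,6}
'd' @ 6: {}  — no active states
final: {}; accept 1 not in set

Answer: REJECT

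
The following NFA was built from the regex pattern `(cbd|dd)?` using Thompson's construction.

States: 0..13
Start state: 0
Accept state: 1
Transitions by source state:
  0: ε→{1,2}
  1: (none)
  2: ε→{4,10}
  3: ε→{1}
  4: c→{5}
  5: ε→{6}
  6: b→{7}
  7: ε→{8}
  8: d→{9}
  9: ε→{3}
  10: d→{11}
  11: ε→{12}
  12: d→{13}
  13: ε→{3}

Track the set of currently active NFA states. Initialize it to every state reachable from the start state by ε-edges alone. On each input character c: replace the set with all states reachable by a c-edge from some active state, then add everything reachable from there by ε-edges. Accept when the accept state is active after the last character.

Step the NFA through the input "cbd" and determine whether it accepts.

S₀ = ε-closure({0}) = {0,1,2,4,10}
'c' @ 1: {5,6}
'b' @ 2: {7,8}
'd' @ 3: {1,3,9}  (accept∈set)
end set {1,3,9} — state 1 in

Answer: ACCEPT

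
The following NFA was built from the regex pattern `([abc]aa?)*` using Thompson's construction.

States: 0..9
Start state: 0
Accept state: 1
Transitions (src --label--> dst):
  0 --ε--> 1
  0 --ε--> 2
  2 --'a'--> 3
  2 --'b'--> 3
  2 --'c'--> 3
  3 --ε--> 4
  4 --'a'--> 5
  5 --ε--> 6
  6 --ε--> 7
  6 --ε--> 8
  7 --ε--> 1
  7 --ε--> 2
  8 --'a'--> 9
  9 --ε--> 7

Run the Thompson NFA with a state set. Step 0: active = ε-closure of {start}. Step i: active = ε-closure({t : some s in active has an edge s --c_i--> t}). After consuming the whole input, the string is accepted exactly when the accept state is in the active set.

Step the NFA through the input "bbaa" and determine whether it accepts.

Answer: REJECT

Trace:
initial (ε-close {0}): {0,1,2}
'b' @ 1: {3,4}
'b' @ 2: {}  — dead — no transitions
rest 'aa' ignored (set empty)
final: {}; accept 1 not in set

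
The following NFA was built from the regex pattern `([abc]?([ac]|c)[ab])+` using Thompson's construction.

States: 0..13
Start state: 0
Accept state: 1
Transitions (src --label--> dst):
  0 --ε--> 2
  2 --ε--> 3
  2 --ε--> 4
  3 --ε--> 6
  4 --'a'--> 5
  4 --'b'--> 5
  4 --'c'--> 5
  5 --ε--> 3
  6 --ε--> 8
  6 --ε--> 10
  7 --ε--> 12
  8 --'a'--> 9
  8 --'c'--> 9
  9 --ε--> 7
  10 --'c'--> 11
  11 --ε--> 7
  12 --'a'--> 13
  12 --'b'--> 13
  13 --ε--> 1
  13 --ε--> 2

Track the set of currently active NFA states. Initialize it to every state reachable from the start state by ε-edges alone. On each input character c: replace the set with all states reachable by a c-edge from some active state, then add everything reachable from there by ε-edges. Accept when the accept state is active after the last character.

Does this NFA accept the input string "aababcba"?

S₀ = ε-closure({0}) = {0,2,3,4,6,8,10}
'a' @ 1: {3,5,6,7,8,9,10,12}
'a' @ 2: {1,2,3,4,6,7,8,9,10,12,13}  [accepting]
'b' @ 3: {1,2,3,4,5,6,8,10,13}  [accepting]
'a' @ 4: {3,5,6,7,8,9,10,12}
'b' @ 5: {1,2,3,4,6,8,10,13}  [accepting]
'c' @ 6: {3,5,6,7,8,9,10,11,12}
'b' @ 7: {1,2,3,4,6,8,10,13}  [accepting]
'a' @ 8: {3,5,6,7,8,9,10,12}
end set {3,5,6,7,8,9,10,12} — state 1 not in

Answer: REJECT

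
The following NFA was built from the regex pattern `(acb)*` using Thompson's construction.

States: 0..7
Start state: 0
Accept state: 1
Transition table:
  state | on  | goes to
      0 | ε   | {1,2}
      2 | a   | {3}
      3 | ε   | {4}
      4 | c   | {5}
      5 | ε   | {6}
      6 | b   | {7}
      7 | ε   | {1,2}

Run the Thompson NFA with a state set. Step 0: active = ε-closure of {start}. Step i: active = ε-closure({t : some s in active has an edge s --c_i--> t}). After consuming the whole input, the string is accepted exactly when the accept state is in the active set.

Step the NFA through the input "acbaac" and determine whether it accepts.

S₀ = ε-closure({0}) = {0,1,2}
'a' @ 1: {3,4}
'c' @ 2: {5,6}
'b' @ 3: {1,2,7}  ✓accept
'a' @ 4: {3,4}
'a' @ 5: {}  — state set empty
rest 'c' ignored (set empty)
after full input: {}  (accept=1 not in)

Answer: REJECT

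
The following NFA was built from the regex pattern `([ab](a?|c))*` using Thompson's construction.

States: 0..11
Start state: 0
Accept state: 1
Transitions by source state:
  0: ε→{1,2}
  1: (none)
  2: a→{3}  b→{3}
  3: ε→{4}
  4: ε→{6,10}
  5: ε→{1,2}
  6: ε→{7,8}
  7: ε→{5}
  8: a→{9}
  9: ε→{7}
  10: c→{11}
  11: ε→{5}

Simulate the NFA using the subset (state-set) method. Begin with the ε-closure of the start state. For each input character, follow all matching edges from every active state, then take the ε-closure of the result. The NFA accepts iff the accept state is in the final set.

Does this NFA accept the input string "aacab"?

initial (ε-close {0}): {0,1,2}
'a' @ 1: {1,2,3,4,5,6,7,8,10}  (accept∈set)
'a' @ 2: {1,2,3,4,5,6,7,8,9,10}  (accept∈set)
'c' @ 3: {1,2,5,11}  (accept∈set)
'a' @ 4: {1,2,3,4,5,6,7,8,10}  (accept∈set)
'b' @ 5: {1,2,3,4,5,6,7,8,10}  (accept∈set)
end set {1,2,3,4,5,6,7,8,10} — state 1 in

Answer: ACCEPT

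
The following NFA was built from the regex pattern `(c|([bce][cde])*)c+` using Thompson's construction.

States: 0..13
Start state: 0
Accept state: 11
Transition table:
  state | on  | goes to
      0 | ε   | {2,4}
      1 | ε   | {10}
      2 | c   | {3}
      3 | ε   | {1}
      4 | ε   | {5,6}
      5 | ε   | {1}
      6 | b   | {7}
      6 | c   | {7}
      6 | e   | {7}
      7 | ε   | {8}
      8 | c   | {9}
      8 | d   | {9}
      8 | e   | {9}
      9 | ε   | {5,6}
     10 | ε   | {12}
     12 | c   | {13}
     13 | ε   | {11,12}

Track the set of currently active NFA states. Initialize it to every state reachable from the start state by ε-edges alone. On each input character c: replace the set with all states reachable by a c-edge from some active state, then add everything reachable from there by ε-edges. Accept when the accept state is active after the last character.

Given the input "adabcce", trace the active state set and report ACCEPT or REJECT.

S₀ = ε-closure({0}) = {0,1,2,4,5,6,10,12}
'a' @ 1: {}  — state set empty
rest 'dabcce' ignored (set empty)
end set {} — state 11 not in

Answer: REJECT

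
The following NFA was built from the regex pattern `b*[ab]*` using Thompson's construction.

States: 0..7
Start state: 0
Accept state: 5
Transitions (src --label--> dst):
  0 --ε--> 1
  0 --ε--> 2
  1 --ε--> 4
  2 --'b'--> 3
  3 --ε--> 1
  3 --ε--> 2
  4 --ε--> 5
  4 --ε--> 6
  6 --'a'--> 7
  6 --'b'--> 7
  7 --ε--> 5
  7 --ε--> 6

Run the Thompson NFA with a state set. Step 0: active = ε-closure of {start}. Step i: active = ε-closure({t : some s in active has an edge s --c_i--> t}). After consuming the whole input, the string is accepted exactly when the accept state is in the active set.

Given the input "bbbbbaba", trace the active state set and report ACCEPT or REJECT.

S₀ = ε-closure({0}) = {0,1,2,4,5,6}
'b' @ 1: {1,2,3,4,5,6,7}  (accept∈set)
'b' @ 2: {1,2,3,4,5,6,7}  (accept∈set)
'b' @ 3: {1,2,3,4,5,6,7}  (accept∈set)
'b' @ 4: {1,2,3,4,5,6,7}  (accept∈set)
'b' @ 5: {1,2,3,4,5,6,7}  (accept∈set)
'a' @ 6: {5,6,7}  (accept∈set)
'b' @ 7: {5,6,7}  (accept∈set)
'a' @ 8: {5,6,7}  (accept∈set)
final: {5,6,7}; accept 5 in set

Answer: ACCEPT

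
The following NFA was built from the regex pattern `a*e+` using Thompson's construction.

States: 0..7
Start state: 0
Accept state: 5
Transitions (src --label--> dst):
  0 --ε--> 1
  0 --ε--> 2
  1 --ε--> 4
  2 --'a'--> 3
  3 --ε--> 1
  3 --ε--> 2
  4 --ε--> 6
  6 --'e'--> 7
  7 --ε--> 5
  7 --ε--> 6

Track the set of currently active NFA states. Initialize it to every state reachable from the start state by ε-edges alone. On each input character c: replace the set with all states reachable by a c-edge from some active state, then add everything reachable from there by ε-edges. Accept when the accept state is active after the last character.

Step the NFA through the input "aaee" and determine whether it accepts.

Answer: ACCEPT

Trace:
initial (ε-close {0}): {0,1,2,4,6}
'a' @ 1: {1,2,3,4,6}
'a' @ 2: {1,2,3,4,6}
'e' @ 3: {5,6,7}  (accept∈set)
'e' @ 4: {5,6,7}  (accept∈set)
end set {5,6,7} — state 5 in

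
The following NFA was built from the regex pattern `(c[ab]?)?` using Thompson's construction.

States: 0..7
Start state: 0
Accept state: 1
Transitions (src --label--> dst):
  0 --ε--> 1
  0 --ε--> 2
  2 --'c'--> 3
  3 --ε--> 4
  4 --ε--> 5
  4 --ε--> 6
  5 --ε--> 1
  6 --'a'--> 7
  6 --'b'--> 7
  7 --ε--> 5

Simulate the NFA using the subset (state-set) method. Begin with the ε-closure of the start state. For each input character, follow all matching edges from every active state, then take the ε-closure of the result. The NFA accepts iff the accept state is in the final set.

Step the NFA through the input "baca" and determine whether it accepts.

start: ε-closure({0}) = {0,1,2}
'b' @ 1: {}  — dead — no transitions
rest 'aca' ignored (set empty)
end set {} — state 1 not in

Answer: REJECT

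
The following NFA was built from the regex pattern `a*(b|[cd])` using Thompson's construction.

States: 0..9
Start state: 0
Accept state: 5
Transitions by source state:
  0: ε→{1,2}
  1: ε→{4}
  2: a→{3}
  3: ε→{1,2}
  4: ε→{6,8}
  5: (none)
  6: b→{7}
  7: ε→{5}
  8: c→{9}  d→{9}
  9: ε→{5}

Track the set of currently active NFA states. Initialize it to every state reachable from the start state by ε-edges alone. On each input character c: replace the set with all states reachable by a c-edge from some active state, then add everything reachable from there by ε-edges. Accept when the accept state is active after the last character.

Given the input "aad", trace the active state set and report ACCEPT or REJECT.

Answer: ACCEPT

Steps:
start: ε-closure({0}) = {0,1,2,4,6,8}
'a' @ 1: {1,2,3,4,6,8}
'a' @ 2: {1,2,3,4,6,8}
'd' @ 3: {5,9}  (accept∈set)
after full input: {5,9}  (accept=5 in)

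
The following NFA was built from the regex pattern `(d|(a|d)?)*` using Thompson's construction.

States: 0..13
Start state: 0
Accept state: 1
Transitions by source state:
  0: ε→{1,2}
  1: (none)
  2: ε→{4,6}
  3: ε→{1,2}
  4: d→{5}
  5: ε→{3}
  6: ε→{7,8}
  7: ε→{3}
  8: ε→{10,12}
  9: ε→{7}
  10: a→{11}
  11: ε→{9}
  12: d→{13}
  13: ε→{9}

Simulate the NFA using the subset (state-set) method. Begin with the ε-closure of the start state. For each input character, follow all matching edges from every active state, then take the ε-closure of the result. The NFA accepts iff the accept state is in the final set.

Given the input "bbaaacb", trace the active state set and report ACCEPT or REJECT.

Answer: REJECT

Steps:
S₀ = ε-closure({0}) = {0,1,2,3,4,6,7,8,10,12}
'b' @ 1: {}  — dead — no transitions
rest 'baaacb' ignored (set empty)
after full input: {}  (accept=1 not in)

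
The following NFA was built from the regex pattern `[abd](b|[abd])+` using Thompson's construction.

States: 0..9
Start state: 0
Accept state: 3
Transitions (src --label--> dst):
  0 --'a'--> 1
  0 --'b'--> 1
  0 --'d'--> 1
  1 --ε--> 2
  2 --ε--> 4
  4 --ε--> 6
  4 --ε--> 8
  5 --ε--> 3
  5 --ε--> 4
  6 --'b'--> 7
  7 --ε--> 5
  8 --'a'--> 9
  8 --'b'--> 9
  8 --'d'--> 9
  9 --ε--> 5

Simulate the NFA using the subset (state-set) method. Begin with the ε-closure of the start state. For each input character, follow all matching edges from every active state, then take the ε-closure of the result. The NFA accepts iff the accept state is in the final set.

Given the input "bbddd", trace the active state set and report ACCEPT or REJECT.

initial (ε-close {0}): {0}
'b' @ 1: {1,2,4,6,8}
'b' @ 2: {3,4,5,6,7,8,9}  (accept∈set)
'd' @ 3: {3,4,5,6,8,9}  (accept∈set)
'd' @ 4: {3,4,5,6,8,9}  (accept∈set)
'd' @ 5: {3,4,5,6,8,9}  (accept∈set)
after full input: {3,4,5,6,8,9}  (accept=3 in)

Answer: ACCEPT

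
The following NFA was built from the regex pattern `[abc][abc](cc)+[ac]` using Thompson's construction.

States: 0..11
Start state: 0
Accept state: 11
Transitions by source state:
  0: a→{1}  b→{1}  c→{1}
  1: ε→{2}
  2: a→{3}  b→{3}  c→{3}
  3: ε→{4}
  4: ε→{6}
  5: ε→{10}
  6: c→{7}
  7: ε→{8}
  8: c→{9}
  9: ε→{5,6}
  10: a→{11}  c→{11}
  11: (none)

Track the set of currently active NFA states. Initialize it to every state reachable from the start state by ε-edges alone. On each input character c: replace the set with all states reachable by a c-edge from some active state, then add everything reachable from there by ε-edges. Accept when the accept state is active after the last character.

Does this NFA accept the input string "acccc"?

Answer: ACCEPT

Steps:
start: ε-closure({0}) = {0}
'a' @ 1: {1,2}
'c' @ 2: {3,4,6}
'c' @ 3: {7,8}
'c' @ 4: {5,6,9,10}
'c' @ 5: {7,8,11}  [accepting]
after full input: {7,8,11}  (accept=11 in)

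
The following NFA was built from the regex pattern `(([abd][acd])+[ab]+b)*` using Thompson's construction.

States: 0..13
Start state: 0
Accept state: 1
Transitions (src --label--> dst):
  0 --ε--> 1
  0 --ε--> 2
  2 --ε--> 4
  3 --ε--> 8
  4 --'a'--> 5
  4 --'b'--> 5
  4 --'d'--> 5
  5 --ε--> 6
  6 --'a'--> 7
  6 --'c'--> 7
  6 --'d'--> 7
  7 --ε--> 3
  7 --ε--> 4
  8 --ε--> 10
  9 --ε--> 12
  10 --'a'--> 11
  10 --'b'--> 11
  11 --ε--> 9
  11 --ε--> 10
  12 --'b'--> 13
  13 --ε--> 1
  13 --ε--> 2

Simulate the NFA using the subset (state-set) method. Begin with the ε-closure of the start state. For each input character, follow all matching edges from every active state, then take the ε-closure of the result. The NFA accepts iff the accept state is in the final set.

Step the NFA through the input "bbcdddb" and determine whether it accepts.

S₀ = ε-closure({0}) = {0,1,2,4}
'b' @ 1: {5,6}
'b' @ 2: {}  — no active states
rest 'cdddb' ignored (set empty)
after full input: {}  (accept=1 not in)

Answer: REJECT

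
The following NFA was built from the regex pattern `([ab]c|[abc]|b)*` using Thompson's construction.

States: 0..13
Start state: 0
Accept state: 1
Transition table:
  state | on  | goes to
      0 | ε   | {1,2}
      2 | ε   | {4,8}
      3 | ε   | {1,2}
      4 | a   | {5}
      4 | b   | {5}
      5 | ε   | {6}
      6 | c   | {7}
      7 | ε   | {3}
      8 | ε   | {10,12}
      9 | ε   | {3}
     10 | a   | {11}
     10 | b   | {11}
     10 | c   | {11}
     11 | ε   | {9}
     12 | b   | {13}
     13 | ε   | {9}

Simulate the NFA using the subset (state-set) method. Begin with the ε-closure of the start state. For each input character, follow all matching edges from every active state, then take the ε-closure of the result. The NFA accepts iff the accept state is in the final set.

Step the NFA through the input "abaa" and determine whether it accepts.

start: ε-closure({0}) = {0,1,2,4,8,10,12}
'a' @ 1: {1,2,3,4,5,6,8,9,10,11,12}  [accepting]
'b' @ 2: {1,2,3,4,5,6,8,9,10,11,12,13}  [accepting]
'a' @ 3: {1,2,3,4,5,6,8,9,10,11,12}  [accepting]
'a' @ 4: {1,2,3,4,5,6,8,9,10,11,12}  [accepting]
final: {1,2,3,4,5,6,8,9,10,11,12}; accept 1 in set

Answer: ACCEPT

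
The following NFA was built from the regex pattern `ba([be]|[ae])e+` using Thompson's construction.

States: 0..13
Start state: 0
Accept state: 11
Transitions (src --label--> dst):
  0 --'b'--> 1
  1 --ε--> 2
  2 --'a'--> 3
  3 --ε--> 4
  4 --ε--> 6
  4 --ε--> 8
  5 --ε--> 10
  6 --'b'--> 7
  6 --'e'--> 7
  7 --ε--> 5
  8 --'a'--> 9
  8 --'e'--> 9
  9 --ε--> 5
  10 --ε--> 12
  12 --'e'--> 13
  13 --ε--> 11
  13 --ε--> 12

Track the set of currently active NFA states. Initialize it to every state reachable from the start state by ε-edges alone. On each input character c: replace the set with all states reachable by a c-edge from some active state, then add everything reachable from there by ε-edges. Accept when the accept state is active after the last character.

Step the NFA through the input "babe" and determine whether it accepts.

Answer: ACCEPT

Steps:
initial (ε-close {0}): {0}
'b' @ 1: {1,2}
'a' @ 2: {3,4,6,8}
'b' @ 3: {5,7,10,12}
'e' @ 4: {11,12,13}  (accept∈set)
end set {11,12,13} — state 11 in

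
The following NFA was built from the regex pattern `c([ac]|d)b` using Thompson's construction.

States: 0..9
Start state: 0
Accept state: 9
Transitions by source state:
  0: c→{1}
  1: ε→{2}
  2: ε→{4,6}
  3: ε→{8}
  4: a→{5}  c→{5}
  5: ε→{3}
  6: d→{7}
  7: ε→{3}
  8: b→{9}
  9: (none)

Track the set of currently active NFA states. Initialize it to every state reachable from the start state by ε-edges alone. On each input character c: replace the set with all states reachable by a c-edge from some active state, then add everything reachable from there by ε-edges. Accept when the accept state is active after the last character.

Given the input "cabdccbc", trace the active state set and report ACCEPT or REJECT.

start: ε-closure({0}) = {0}
'c' @ 1: {1,2,4,6}
'a' @ 2: {3,5,8}
'b' @ 3: {9}  ✓accept
'd' @ 4: {}  — no active states
rest 'ccbc' ignored (set empty)
end set {} — state 9 not in

Answer: REJECT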